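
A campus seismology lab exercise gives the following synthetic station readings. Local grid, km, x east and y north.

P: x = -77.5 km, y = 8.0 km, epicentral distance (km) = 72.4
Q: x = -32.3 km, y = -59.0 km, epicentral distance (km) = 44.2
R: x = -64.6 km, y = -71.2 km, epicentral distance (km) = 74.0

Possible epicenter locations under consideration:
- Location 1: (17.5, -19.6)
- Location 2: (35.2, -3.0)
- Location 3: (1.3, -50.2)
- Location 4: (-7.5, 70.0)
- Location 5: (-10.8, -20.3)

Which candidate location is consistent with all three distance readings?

For each candidate, compare |candidate − station| to the reported distance:
Location 1: residuals P 26.5, Q 19.3, R 23.0 → max 26.5 km
Location 2: residuals P 40.8, Q 43.5, R 46.9 → max 46.9 km
Location 3: residuals P 25.6, Q 9.5, R 4.8 → max 25.6 km
Location 4: residuals P 21.1, Q 87.2, R 78.3 → max 87.2 km
Location 5: residuals P 0.1, Q 0.1, R 0.1 → max 0.1 km
Only Location 5 has all residuals ≈ 0.

Location 5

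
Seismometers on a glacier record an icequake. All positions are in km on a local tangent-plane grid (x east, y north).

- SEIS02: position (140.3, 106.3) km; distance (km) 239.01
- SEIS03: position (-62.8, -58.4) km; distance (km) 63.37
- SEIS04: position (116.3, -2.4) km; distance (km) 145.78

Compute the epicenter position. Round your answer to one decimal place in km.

Circle about each station: (x − 140.3)² + (y − 106.3)² = 239.01²; (x + 62.8)² + (y + 58.4)² = 63.37²; (x − 116.3)² + (y + 2.4)² = 145.78².
Subtracting the SEIS02 equation from the SEIS03 and SEIS04 equations removes the quadratic terms:
-406.2 x − 329.4 y = 29480.64
-48.0 x − 217.4 y = 18421.64
Solving the 2×2 system: x ≈ -4.7, y ≈ -83.7 km.
Check against SEIS02 (with the unrounded x, y): √((x − 140.3)²+(y − 106.3)²) = 239.01 ≈ 239.01 km. ✓

x ≈ -4.7 km, y ≈ -83.7 km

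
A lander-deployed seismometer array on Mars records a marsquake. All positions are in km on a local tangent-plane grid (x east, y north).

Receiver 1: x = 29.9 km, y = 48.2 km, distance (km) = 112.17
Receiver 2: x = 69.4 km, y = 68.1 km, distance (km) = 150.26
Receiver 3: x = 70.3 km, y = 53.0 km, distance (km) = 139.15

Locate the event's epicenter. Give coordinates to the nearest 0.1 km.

x ≈ -21.7 km, y ≈ -51.4 km

Circle about each station: (x − 29.9)² + (y − 48.2)² = 112.17²; (x − 69.4)² + (y − 68.1)² = 150.26²; (x − 70.3)² + (y − 53.0)² = 139.15².
Subtracting the Receiver 1 equation from the Receiver 2 and Receiver 3 equations removes the quadratic terms:
79.0 x + 39.8 y = -3759.24
80.8 x + 9.6 y = -2246.77
Solving the 2×2 system: x ≈ -21.7, y ≈ -51.4 km.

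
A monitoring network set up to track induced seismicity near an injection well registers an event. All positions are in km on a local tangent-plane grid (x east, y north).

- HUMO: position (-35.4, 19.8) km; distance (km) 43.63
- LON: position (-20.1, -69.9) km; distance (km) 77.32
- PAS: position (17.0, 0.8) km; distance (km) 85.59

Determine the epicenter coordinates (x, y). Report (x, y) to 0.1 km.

Circle about each station: (x + 35.4)² + (y − 19.8)² = 43.63²; (x + 20.1)² + (y + 69.9)² = 77.32²; (x − 17.0)² + (y − 0.8)² = 85.59².
Subtracting pairs of circle equations eliminates x²+y² and gives linear equations (the radical axes):
30.6 x − 179.4 y = -429.99
104.8 x − 38.0 y = -6777.63
Solving the 2×2 system: x ≈ -68.0, y ≈ -9.2 km.

x ≈ -68.0 km, y ≈ -9.2 km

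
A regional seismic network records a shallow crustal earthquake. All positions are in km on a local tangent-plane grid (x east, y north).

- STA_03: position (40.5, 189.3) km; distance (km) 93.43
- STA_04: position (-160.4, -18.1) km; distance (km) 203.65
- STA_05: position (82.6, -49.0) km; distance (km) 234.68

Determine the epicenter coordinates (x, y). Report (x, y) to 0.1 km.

Circle about each station: (x − 40.5)² + (y − 189.3)² = 93.43²; (x + 160.4)² + (y + 18.1)² = 203.65²; (x − 82.6)² + (y + 49.0)² = 234.68².
Subtracting the STA_03 equation from the STA_04 and STA_05 equations removes the quadratic terms:
-401.8 x − 414.8 y = -44163.13
84.2 x − 476.6 y = -74596.52
Solving the 2×2 system: x ≈ -43.7, y ≈ 148.8 km.
Check against STA_03 (with the unrounded x, y): √((x − 40.5)²+(y − 189.3)²) = 93.43 ≈ 93.43 km. ✓

-43.7 km east, 148.8 km north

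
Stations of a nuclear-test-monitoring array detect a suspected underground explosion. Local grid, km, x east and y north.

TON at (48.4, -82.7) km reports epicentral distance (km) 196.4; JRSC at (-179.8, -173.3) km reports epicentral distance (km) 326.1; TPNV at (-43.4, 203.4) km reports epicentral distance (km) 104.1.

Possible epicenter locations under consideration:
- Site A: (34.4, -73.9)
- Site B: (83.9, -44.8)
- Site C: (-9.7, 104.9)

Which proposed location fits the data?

Site C

For each candidate, compare |candidate − station| to the reported distance:
Site A: residuals TON 179.9, JRSC 90.0, TPNV 183.9 → max 183.9 km
Site B: residuals TON 144.5, JRSC 32.8, TPNV 174.8 → max 174.8 km
Site C: residuals TON 0.0, JRSC 0.0, TPNV 0.0 → max 0.0 km
Only Site C has all residuals ≈ 0.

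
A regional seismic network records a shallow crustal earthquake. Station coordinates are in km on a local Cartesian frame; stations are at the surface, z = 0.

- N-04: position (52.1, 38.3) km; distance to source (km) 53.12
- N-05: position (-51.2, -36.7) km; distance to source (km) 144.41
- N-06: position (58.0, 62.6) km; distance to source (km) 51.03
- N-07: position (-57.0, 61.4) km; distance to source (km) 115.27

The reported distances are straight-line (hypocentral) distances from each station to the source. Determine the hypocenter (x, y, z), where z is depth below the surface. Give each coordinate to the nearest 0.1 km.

Each station gives a sphere (x−x_i)² + (y−y_i)² + z² = d_i² (stations at z=0).
Subtracting the N-04 sphere from N-05 and N-06: z² cancels, leaving linear equations in x and y:
-206.6 x − 150.0 y = -18245.48
11.8 x + 48.6 y = 3319.13
Solving: x ≈ 47.016, y ≈ 56.879 km (keep extra digits for the depth step; rounded: 47.0, 56.9).
Then from the N-04 sphere: z² = 53.12² − (x − 52.1)² − (y − 38.3)² with x = 47.016, y = 56.879, so z ≈ 49.505 ≈ 49.5 km.

(47.0, 56.9, 49.5)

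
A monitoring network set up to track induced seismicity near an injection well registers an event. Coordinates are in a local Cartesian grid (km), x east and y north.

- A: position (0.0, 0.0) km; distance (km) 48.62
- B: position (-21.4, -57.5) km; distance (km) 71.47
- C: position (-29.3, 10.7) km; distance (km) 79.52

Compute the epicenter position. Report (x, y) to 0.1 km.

42.0 km east, -24.5 km north

Circle about each station: x² + y² = 48.62²; (x + 21.4)² + (y + 57.5)² = 71.47²; (x + 29.3)² + (y − 10.7)² = 79.52².
Subtracting pairs of circle equations eliminates x²+y² and gives linear equations (the radical axes):
-42.8 x − 115.0 y = 1020.15
-58.6 x + 21.4 y = -2986.55
Solving the 2×2 system: x ≈ 42.0, y ≈ -24.5 km.
Check against A (with the unrounded x, y): √(x²+y²) = 48.64 ≈ 48.62 km. ✓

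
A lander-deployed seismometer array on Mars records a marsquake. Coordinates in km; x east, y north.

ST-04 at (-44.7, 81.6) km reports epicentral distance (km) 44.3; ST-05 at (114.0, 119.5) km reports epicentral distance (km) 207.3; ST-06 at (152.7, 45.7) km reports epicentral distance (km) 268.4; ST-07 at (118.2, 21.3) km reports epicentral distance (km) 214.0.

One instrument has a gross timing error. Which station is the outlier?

Solve using three stations at a time. Using ST-04, ST-05, ST-07 (subtract circle equations pairwise → linear system) gives (x, y) ≈ (-88.7, 76.0).
Distances from that point to each station vs reported:
  ST-04: calculated 44.4 vs reported 44.3 → residual 0.1 km
  ST-05: calculated 207.3 vs reported 207.3 → residual 0.0 km
  ST-06: calculated 243.3 vs reported 268.4 → residual 25.1 km
  ST-07: calculated 214.0 vs reported 214.0 → residual 0.0 km
ST-04, ST-05, ST-07 are mutually consistent (residuals ≈ 0); ST-06 is off by 25.1 km.

ST-06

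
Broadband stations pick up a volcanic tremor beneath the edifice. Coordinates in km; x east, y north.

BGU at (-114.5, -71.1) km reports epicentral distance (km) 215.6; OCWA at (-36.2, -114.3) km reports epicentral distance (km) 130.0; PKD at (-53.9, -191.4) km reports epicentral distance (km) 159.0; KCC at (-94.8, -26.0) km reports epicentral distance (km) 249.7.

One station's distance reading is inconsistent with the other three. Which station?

KCC

Solve using three stations at a time. Using BGU, OCWA, PKD (subtract circle equations pairwise → linear system) gives (x, y) ≈ (92.9, -130.2).
Distances from that point to each station vs reported:
  BGU: calculated 215.6 vs reported 215.6 → residual 0.0 km
  OCWA: calculated 130.1 vs reported 130.0 → residual 0.1 km
  PKD: calculated 159.0 vs reported 159.0 → residual 0.0 km
  KCC: calculated 214.7 vs reported 249.7 → residual 35.0 km
BGU, OCWA, PKD are mutually consistent (residuals ≈ 0); KCC is off by 35.0 km.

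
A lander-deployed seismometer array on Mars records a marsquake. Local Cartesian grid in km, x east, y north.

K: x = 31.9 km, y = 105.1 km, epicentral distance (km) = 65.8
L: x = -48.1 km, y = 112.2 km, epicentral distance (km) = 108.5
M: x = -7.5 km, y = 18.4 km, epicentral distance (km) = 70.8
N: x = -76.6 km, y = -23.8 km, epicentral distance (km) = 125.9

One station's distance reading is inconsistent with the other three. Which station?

Solve using three stations at a time. Using K, L, N (subtract circle equations pairwise → linear system) gives (x, y) ≈ (32.3, 39.4).
Distances from that point to each station vs reported:
  K: calculated 65.7 vs reported 65.8 → residual 0.1 km
  L: calculated 108.5 vs reported 108.5 → residual 0.0 km
  M: calculated 45.0 vs reported 70.8 → residual 25.8 km
  N: calculated 125.9 vs reported 125.9 → residual 0.0 km
K, L, N are mutually consistent (residuals ≈ 0); M is off by 25.8 km.

M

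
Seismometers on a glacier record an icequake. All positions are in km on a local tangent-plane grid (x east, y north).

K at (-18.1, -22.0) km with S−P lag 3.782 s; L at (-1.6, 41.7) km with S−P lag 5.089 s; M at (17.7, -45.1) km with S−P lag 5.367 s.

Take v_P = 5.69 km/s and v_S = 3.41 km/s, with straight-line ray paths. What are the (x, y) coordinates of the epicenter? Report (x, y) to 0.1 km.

Distance from S−P lag: d = Δt · v_P v_S / (v_P − v_S) = Δt · (5.69·3.41)/(5.69−3.41) ≈ 8.5100·Δt.
So d_K = 32.18, d_L = 43.31, d_M = 45.67 km.
Circle about each station: (x + 18.1)² + (y + 22.0)² = 32.18²; (x + 1.6)² + (y − 41.7)² = 43.31²; (x − 17.7)² + (y + 45.1)² = 45.67².
Subtracting the K equation from the L and M equations removes the quadratic terms:
33.0 x + 127.4 y = 89.64
71.6 x − 46.2 y = 485.49
Solving the 2×2 system: x ≈ 6.2, y ≈ -0.9 km.

6.2 km east, -0.9 km north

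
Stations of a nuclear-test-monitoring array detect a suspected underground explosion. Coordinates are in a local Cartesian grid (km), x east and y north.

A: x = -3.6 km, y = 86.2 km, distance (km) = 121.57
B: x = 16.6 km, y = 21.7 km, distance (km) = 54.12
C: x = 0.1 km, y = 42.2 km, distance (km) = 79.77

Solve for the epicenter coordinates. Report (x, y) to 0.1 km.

x ≈ 37.8 km, y ≈ -28.1 km

Circle about each station: (x + 3.6)² + (y − 86.2)² = 121.57²; (x − 16.6)² + (y − 21.7)² = 54.12²; (x − 0.1)² + (y − 42.2)² = 79.77².
Subtracting the A equation from the B and C equations removes the quadratic terms:
40.4 x − 129.0 y = 5153.34
7.4 x − 88.0 y = 2753.46
Solving the 2×2 system: x ≈ 37.8, y ≈ -28.1 km.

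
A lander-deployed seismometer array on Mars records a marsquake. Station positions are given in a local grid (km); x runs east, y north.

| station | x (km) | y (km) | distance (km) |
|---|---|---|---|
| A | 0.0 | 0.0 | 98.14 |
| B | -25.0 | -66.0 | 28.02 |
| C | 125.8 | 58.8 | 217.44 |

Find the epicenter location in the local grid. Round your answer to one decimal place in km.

x ≈ -29.2 km, y ≈ -93.7 km

Circle about each station: x² + y² = 98.14²; (x + 25.0)² + (y + 66.0)² = 28.02²; (x − 125.8)² + (y − 58.8)² = 217.44².
Subtracting pairs of circle equations eliminates x²+y² and gives linear equations (the radical axes):
-50.0 x − 132.0 y = 13827.34
251.6 x + 117.6 y = -18365.61
Solving the 2×2 system: x ≈ -29.2, y ≈ -93.7 km.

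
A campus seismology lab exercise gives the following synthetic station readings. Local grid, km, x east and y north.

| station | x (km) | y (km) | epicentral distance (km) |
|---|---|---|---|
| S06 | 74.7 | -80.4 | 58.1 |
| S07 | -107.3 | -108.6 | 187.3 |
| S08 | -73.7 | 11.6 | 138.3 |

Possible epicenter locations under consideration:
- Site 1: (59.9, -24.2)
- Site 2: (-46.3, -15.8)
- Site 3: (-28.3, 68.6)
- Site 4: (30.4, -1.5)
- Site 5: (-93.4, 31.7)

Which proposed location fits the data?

For each candidate, compare |candidate − station| to the reported distance:
Site 1: residuals S06 0.0, S07 0.0, S08 0.0 → max 0.0 km
Site 2: residuals S06 79.1, S07 76.2, S08 99.6 → max 99.6 km
Site 3: residuals S06 123.0, S07 6.7, S08 65.4 → max 123.0 km
Site 4: residuals S06 32.4, S07 12.9, S08 33.4 → max 33.4 km
Site 5: residuals S06 143.9, S07 46.3, S08 110.2 → max 143.9 km
Only Site 1 has all residuals ≈ 0.

Site 1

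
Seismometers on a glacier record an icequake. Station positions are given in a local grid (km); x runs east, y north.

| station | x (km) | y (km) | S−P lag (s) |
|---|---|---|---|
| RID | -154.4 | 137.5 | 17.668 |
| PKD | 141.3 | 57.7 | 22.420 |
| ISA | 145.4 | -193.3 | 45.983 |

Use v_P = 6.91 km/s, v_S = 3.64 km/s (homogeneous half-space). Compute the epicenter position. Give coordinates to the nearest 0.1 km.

x ≈ -19.7 km, y ≈ 119.5 km

Distance from S−P lag: d = Δt · v_P v_S / (v_P − v_S) = Δt · (6.91·3.64)/(6.91−3.64) ≈ 7.6919·Δt.
So d_RID = 135.90, d_PKD = 172.45, d_ISA = 353.70 km.
Circle about each station: (x + 154.4)² + (y − 137.5)² = 135.90²; (x − 141.3)² + (y − 57.7)² = 172.45²; (x − 145.4)² + (y + 193.3)² = 353.70².
Subtracting pairs of circle equations eliminates x²+y² and gives linear equations (the radical axes):
591.4 x − 159.6 y = -30720.82
599.6 x − 661.6 y = -90874.44
Solving the 2×2 system: x ≈ -19.7, y ≈ 119.5 km.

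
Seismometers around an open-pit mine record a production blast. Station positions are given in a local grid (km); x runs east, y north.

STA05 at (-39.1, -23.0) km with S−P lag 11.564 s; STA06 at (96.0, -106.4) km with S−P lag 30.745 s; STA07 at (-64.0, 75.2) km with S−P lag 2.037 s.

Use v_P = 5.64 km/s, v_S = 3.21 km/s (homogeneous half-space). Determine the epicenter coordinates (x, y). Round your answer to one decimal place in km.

x ≈ -61.1 km, y ≈ 60.3 km

Distance from S−P lag: d = Δt · v_P v_S / (v_P − v_S) = Δt · (5.64·3.21)/(5.64−3.21) ≈ 7.4504·Δt.
So d_STA05 = 86.16, d_STA06 = 229.06, d_STA07 = 15.18 km.
Circle about each station: (x + 39.1)² + (y + 23.0)² = 86.16²; (x − 96.0)² + (y + 106.4)² = 229.06²; (x + 64.0)² + (y − 75.2)² = 15.18².
Subtracting the STA05 equation from the STA06 and STA07 equations removes the quadratic terms:
270.2 x − 166.8 y = -26565.79
-49.8 x + 196.4 y = 14886.34
Solving the 2×2 system: x ≈ -61.1, y ≈ 60.3 km.
Check against STA05 (with the unrounded x, y): √((x + 39.1)²+(y + 23.0)²) = 86.16 ≈ 86.16 km. ✓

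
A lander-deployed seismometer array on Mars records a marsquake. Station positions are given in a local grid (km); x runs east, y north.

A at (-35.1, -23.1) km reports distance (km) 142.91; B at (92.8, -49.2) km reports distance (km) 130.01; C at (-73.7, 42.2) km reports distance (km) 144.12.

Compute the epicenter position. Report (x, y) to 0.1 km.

(65.9, 78.0)

Circle about each station: (x + 35.1)² + (y + 23.1)² = 142.91²; (x − 92.8)² + (y + 49.2)² = 130.01²; (x + 73.7)² + (y − 42.2)² = 144.12².
Subtracting the A equation from the B and C equations removes the quadratic terms:
255.8 x − 52.2 y = 12787.53
-77.2 x + 130.6 y = 5099.60
Solving the 2×2 system: x ≈ 65.9, y ≈ 78.0 km.
Check against A (with the unrounded x, y): √((x + 35.1)²+(y + 23.1)²) = 142.92 ≈ 142.91 km. ✓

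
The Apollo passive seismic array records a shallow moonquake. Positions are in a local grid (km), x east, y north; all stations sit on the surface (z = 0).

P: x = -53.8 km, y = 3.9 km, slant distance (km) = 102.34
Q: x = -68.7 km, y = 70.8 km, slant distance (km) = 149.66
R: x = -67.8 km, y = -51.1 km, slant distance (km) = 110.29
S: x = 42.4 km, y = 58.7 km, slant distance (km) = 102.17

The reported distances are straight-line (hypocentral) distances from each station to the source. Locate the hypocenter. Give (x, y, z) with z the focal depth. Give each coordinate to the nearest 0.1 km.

Each station gives a sphere (x−x_i)² + (y−y_i)² + z² = d_i² (stations at z=0).
Subtracting the P sphere from Q and R: z² cancels, leaving linear equations in x and y:
-29.8 x + 133.8 y = -5101.96
-28.0 x − 110.0 y = 2607.99
Solving: x ≈ 30.218, y ≈ -31.401 km (keep extra digits for the depth step; rounded: 30.2, -31.4).
Then from the P sphere: z² = 102.34² − (x + 53.8)² − (y − 3.9)² with x = 30.218, y = -31.401, so z ≈ 46.565 ≈ 46.6 km.

x ≈ 30.2 km, y ≈ -31.4 km, depth ≈ 46.6 km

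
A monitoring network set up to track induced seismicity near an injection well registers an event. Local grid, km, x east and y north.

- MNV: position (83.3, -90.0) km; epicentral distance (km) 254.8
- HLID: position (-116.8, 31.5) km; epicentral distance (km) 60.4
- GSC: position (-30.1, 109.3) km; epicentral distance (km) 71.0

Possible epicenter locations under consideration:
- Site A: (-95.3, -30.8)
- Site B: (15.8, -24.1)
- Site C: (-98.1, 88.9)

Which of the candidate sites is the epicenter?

For each candidate, compare |candidate − station| to the reported distance:
Site A: residuals MNV 66.6, HLID 5.5, GSC 83.5 → max 83.5 km
Site B: residuals MNV 160.5, HLID 83.4, GSC 70.1 → max 160.5 km
Site C: residuals MNV 0.0, HLID 0.0, GSC 0.0 → max 0.0 km
Only Site C has all residuals ≈ 0.

Site C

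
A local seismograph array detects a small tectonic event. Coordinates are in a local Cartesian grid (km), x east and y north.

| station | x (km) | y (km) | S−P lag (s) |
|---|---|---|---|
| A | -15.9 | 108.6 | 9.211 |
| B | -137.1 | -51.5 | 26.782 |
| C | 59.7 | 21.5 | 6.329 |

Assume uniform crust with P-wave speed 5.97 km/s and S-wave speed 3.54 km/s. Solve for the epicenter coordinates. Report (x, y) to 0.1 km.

(57.5, 76.5)

Distance from S−P lag: d = Δt · v_P v_S / (v_P − v_S) = Δt · (5.97·3.54)/(5.97−3.54) ≈ 8.6970·Δt.
So d_A = 80.11, d_B = 232.92, d_C = 55.04 km.
Circle about each station: (x + 15.9)² + (y − 108.6)² = 80.11²; (x + 137.1)² + (y + 51.5)² = 232.92²; (x − 59.7)² + (y − 21.5)² = 55.04².
Subtracting the A equation from the B and C equations removes the quadratic terms:
-242.4 x − 320.2 y = -38432.22
151.2 x − 174.2 y = -4632.22
Solving the 2×2 system: x ≈ 57.5, y ≈ 76.5 km.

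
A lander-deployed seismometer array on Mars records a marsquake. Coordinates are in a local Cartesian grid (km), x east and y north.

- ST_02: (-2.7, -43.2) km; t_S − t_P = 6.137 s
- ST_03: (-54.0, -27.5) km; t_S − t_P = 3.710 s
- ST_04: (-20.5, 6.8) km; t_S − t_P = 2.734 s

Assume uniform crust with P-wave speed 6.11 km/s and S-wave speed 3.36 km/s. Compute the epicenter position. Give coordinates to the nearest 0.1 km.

Distance from S−P lag: d = Δt · v_P v_S / (v_P − v_S) = Δt · (6.11·3.36)/(6.11−3.36) ≈ 7.4653·Δt.
So d_ST_02 = 45.81, d_ST_03 = 27.70, d_ST_04 = 20.41 km.
Circle about each station: (x + 2.7)² + (y + 43.2)² = 45.81²; (x + 54.0)² + (y + 27.5)² = 27.70²; (x + 20.5)² + (y − 6.8)² = 20.41².
Subtracting pairs of circle equations eliminates x²+y² and gives linear equations (the radical axes):
-102.6 x + 31.4 y = 3129.99
-35.6 x + 100.0 y = 274.95
Solving the 2×2 system: x ≈ -33.3, y ≈ -9.1 km.

(-33.3, -9.1)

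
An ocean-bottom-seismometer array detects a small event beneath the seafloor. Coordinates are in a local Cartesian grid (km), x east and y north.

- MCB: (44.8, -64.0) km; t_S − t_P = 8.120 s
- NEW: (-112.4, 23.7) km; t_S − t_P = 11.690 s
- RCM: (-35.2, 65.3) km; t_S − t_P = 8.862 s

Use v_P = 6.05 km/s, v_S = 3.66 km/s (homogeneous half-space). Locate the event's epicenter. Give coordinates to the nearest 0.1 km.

(-10.5, -13.0)

Distance from S−P lag: d = Δt · v_P v_S / (v_P − v_S) = Δt · (6.05·3.66)/(6.05−3.66) ≈ 9.2649·Δt.
So d_MCB = 75.23, d_NEW = 108.31, d_RCM = 82.11 km.
Circle about each station: (x − 44.8)² + (y + 64.0)² = 75.23²; (x + 112.4)² + (y − 23.7)² = 108.31²; (x + 35.2)² + (y − 65.3)² = 82.11².
Subtracting pairs of circle equations eliminates x²+y² and gives linear equations (the radical axes):
-314.4 x + 175.4 y = 1020.91
-160.0 x + 258.6 y = -1682.41
Solving the 2×2 system: x ≈ -10.5, y ≈ -13.0 km.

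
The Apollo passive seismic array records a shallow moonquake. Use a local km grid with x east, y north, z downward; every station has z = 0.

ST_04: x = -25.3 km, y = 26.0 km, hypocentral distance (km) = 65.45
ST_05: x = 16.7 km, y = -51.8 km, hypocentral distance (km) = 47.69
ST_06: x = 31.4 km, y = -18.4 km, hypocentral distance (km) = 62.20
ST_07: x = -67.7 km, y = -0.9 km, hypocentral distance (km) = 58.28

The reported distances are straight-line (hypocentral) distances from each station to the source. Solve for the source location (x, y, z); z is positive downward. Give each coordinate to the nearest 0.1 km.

Each station gives a sphere (x−x_i)² + (y−y_i)² + z² = d_i² (stations at z=0).
Subtracting the ST_04 sphere from ST_05 and ST_06: z² cancels, leaving linear equations in x and y:
84.0 x − 155.6 y = 3655.41
113.4 x − 88.8 y = 423.29
Solving: x ≈ -25.402, y ≈ -37.205 km (keep extra digits for the depth step; rounded: -25.4, -37.2).
Then from the ST_04 sphere: z² = 65.45² − (x + 25.3)² − (y − 26.0)² with x = -25.402, y = -37.205, so z ≈ 16.995 ≈ 17.0 km.

x ≈ -25.4 km, y ≈ -37.2 km, depth ≈ 17.0 km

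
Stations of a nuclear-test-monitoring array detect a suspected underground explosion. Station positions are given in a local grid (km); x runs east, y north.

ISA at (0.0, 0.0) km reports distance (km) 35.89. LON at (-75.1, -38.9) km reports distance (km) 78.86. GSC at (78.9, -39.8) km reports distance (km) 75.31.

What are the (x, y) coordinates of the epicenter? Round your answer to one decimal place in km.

3.7 km east, -35.7 km north

Circle about each station: x² + y² = 35.89²; (x + 75.1)² + (y + 38.9)² = 78.86²; (x − 78.9)² + (y + 39.8)² = 75.31².
Subtracting the ISA equation from the LON and GSC equations removes the quadratic terms:
-150.2 x − 77.8 y = 2222.41
157.8 x − 79.6 y = 3425.75
Solving the 2×2 system: x ≈ 3.7, y ≈ -35.7 km.
Check against ISA (with the unrounded x, y): √(x²+y²) = 35.90 ≈ 35.89 km. ✓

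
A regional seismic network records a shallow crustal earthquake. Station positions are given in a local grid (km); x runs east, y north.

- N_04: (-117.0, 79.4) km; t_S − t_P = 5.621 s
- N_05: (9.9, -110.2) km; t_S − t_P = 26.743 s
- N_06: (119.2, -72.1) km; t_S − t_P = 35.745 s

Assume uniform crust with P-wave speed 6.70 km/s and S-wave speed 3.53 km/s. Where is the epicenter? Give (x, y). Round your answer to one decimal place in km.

x ≈ -123.7 km, y ≈ 38.0 km

Distance from S−P lag: d = Δt · v_P v_S / (v_P − v_S) = Δt · (6.70·3.53)/(6.70−3.53) ≈ 7.4609·Δt.
So d_N_04 = 41.94, d_N_05 = 199.53, d_N_06 = 266.69 km.
Circle about each station: (x + 117.0)² + (y − 79.4)² = 41.94²; (x − 9.9)² + (y + 110.2)² = 199.53²; (x − 119.2)² + (y + 72.1)² = 266.69².
Subtracting the N_04 equation from the N_05 and N_06 equations removes the quadratic terms:
253.8 x − 379.2 y = -45804.57
472.4 x − 303.0 y = -69950.90
Solving the 2×2 system: x ≈ -123.7, y ≈ 38.0 km.
Check against N_04 (with the unrounded x, y): √((x + 117.0)²+(y − 79.4)²) = 41.94 ≈ 41.94 km. ✓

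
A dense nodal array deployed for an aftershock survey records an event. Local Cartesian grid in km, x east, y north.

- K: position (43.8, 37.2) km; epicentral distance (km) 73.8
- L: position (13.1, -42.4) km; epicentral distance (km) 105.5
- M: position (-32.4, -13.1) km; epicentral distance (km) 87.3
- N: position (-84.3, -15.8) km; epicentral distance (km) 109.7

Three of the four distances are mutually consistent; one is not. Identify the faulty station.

Solve using three stations at a time. Using K, M, N (subtract circle equations pairwise → linear system) gives (x, y) ≈ (-20.4, 73.2).
Distances from that point to each station vs reported:
  K: calculated 73.6 vs reported 73.8 → residual 0.2 km
  L: calculated 120.4 vs reported 105.5 → residual 14.9 km
  M: calculated 87.1 vs reported 87.3 → residual 0.2 km
  N: calculated 109.6 vs reported 109.7 → residual 0.1 km
K, M, N are mutually consistent (residuals ≈ 0); L is off by 14.9 km.

L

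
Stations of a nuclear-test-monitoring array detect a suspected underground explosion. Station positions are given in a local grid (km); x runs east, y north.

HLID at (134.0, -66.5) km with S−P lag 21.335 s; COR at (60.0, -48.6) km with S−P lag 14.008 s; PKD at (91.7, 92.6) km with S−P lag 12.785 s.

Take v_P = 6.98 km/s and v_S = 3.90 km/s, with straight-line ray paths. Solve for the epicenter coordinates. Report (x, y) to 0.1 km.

Distance from S−P lag: d = Δt · v_P v_S / (v_P − v_S) = Δt · (6.98·3.90)/(6.98−3.90) ≈ 8.8383·Δt.
So d_HLID = 188.57, d_COR = 123.81, d_PKD = 113.00 km.
Circle about each station: (x − 134.0)² + (y + 66.5)² = 188.57²; (x − 60.0)² + (y + 48.6)² = 123.81²; (x − 91.7)² + (y − 92.6)² = 113.00².
Subtracting the HLID equation from the COR and PKD equations removes the quadratic terms:
-148.0 x + 35.8 y = 3813.44
-84.6 x + 318.2 y = 17395.04
Solving the 2×2 system: x ≈ -13.4, y ≈ 51.1 km.
Check against HLID (with the unrounded x, y): √((x − 134.0)²+(y + 66.5)²) = 188.57 ≈ 188.57 km. ✓

x ≈ -13.4 km, y ≈ 51.1 km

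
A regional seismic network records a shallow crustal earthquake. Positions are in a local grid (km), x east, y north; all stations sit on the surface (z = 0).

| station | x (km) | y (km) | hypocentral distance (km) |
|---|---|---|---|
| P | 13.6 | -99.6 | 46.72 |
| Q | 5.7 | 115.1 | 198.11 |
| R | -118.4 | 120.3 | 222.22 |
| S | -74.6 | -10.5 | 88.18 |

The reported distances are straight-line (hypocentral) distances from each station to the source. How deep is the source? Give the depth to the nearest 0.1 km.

19.8 km

Each station gives a sphere (x−x_i)² + (y−y_i)² + z² = d_i² (stations at z=0).
Subtracting the P sphere from Q and R: z² cancels, leaving linear equations in x and y:
-15.8 x + 429.4 y = -33889.43
-264.0 x + 439.8 y = -28813.44
Solving: x ≈ -23.795, y ≈ -79.798 km (keep extra digits for the depth step; rounded: -23.8, -79.8).
Then from the P sphere: z² = 46.72² − (x − 13.6)² − (y + 99.6)² with x = -23.795, y = -79.798, so z ≈ 19.805 ≈ 19.8 km.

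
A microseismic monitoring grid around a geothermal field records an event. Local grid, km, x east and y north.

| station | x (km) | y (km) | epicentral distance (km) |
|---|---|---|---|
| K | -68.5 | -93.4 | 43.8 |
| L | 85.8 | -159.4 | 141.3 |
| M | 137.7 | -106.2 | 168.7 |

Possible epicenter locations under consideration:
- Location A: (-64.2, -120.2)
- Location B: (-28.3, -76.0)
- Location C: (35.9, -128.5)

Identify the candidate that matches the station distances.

Location B

For each candidate, compare |candidate − station| to the reported distance:
Location A: residuals K 16.7, L 13.7, M 33.7 → max 33.7 km
Location B: residuals K 0.0, L 0.0, M 0.0 → max 0.0 km
Location C: residuals K 66.3, L 82.6, M 64.5 → max 82.6 km
Only Location B has all residuals ≈ 0.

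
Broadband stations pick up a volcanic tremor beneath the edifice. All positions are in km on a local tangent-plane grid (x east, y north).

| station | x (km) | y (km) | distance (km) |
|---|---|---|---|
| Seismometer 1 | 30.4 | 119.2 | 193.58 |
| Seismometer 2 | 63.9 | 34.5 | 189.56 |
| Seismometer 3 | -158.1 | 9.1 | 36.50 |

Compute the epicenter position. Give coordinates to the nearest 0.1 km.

-122.6 km east, 0.6 km north

Circle about each station: (x − 30.4)² + (y − 119.2)² = 193.58²; (x − 63.9)² + (y − 34.5)² = 189.56²; (x + 158.1)² + (y − 9.1)² = 36.50².
Subtracting the Seismometer 1 equation from the Seismometer 2 and Seismometer 3 equations removes the quadratic terms:
67.0 x − 169.4 y = -8319.12
-377.0 x − 220.2 y = 46086.59
Solving the 2×2 system: x ≈ -122.6, y ≈ 0.6 km.
Check against Seismometer 1 (with the unrounded x, y): √((x − 30.4)²+(y − 119.2)²) = 193.58 ≈ 193.58 km. ✓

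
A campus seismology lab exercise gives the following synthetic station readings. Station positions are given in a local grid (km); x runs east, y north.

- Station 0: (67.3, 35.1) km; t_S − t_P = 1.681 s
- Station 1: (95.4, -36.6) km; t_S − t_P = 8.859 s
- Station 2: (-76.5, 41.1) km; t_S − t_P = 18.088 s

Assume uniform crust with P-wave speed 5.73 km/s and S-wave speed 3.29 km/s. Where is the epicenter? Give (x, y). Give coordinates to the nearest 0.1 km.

62.1 km east, 23.2 km north

Distance from S−P lag: d = Δt · v_P v_S / (v_P − v_S) = Δt · (5.73·3.29)/(5.73−3.29) ≈ 7.7261·Δt.
So d_Station 0 = 12.99, d_Station 1 = 68.45, d_Station 2 = 139.75 km.
Circle about each station: (x − 67.3)² + (y − 35.1)² = 12.99²; (x − 95.4)² + (y + 36.6)² = 68.45²; (x + 76.5)² + (y − 41.1)² = 139.75².
Subtracting pairs of circle equations eliminates x²+y² and gives linear equations (the radical axes):
56.2 x − 143.4 y = 162.76
-287.6 x + 12.0 y = -17581.16
Solving the 2×2 system: x ≈ 62.1, y ≈ 23.2 km.
Check against Station 0 (with the unrounded x, y): √((x − 67.3)²+(y − 35.1)²) = 12.99 ≈ 12.99 km. ✓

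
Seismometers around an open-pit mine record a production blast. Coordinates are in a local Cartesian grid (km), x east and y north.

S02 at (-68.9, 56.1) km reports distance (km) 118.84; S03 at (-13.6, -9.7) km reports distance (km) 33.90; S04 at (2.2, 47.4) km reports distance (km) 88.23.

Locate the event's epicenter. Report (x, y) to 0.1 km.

Circle about each station: (x + 68.9)² + (y − 56.1)² = 118.84²; (x + 13.6)² + (y + 9.7)² = 33.90²; (x − 2.2)² + (y − 47.4)² = 88.23².
Subtracting pairs of circle equations eliminates x²+y² and gives linear equations (the radical axes):
110.6 x − 131.6 y = 5358.37
142.2 x − 17.4 y = 695.59
Solving the 2×2 system: x ≈ -0.1, y ≈ -40.8 km.

x ≈ -0.1 km, y ≈ -40.8 km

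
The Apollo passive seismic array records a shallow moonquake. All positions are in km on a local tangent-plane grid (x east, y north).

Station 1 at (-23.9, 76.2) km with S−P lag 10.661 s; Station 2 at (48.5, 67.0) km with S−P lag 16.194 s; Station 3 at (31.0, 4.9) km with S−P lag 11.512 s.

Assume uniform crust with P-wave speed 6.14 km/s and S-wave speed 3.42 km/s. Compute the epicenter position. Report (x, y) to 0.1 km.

Distance from S−P lag: d = Δt · v_P v_S / (v_P − v_S) = Δt · (6.14·3.42)/(6.14−3.42) ≈ 7.7201·Δt.
So d_Station 1 = 82.30, d_Station 2 = 125.02, d_Station 3 = 88.87 km.
Circle about each station: (x + 23.9)² + (y − 76.2)² = 82.30²; (x − 48.5)² + (y − 67.0)² = 125.02²; (x − 31.0)² + (y − 4.9)² = 88.87².
Subtracting the Station 1 equation from the Station 2 and Station 3 equations removes the quadratic terms:
144.8 x − 18.4 y = -8393.11
109.8 x − 142.6 y = -6517.23
Solving the 2×2 system: x ≈ -57.8, y ≈ 1.2 km.

-57.8 km east, 1.2 km north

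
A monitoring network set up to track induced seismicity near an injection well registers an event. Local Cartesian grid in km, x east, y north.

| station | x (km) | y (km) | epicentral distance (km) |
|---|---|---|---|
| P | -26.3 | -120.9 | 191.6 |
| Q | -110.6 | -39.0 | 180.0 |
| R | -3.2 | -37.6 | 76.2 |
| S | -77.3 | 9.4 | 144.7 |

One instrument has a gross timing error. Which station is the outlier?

P

Solve using three stations at a time. Using Q, R, S (subtract circle equations pairwise → linear system) gives (x, y) ≈ (66.5, -6.8).
Distances from that point to each station vs reported:
  P: calculated 147.1 vs reported 191.6 → residual 44.5 km
  Q: calculated 180.0 vs reported 180.0 → residual 0.0 km
  R: calculated 76.2 vs reported 76.2 → residual 0.0 km
  S: calculated 144.7 vs reported 144.7 → residual 0.0 km
Q, R, S are mutually consistent (residuals ≈ 0); P is off by 44.5 km.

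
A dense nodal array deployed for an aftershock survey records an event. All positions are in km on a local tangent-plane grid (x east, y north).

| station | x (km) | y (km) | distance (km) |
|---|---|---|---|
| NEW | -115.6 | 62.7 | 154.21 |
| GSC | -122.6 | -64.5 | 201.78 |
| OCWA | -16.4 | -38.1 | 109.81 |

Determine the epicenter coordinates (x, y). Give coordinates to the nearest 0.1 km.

38.5 km east, 57.0 km north

Circle about each station: (x + 115.6)² + (y − 62.7)² = 154.21²; (x + 122.6)² + (y + 64.5)² = 201.78²; (x + 16.4)² + (y + 38.1)² = 109.81².
Subtracting pairs of circle equations eliminates x²+y² and gives linear equations (the radical axes):
-14.0 x − 254.4 y = -15038.08
198.4 x − 201.6 y = -3851.59
Solving the 2×2 system: x ≈ 38.5, y ≈ 57.0 km.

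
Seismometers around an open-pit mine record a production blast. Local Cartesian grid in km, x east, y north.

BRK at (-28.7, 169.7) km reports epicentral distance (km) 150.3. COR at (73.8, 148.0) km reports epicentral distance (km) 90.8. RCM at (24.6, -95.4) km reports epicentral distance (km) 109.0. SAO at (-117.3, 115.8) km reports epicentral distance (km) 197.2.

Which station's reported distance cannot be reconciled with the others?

RCM

Solve using three stations at a time. Using BRK, COR, SAO (subtract circle equations pairwise → linear system) gives (x, y) ≈ (71.0, 57.2).
Distances from that point to each station vs reported:
  BRK: calculated 150.3 vs reported 150.3 → residual 0.0 km
  COR: calculated 90.8 vs reported 90.8 → residual 0.0 km
  RCM: calculated 159.5 vs reported 109.0 → residual 50.5 km
  SAO: calculated 197.2 vs reported 197.2 → residual 0.0 km
BRK, COR, SAO are mutually consistent (residuals ≈ 0); RCM is off by 50.5 km.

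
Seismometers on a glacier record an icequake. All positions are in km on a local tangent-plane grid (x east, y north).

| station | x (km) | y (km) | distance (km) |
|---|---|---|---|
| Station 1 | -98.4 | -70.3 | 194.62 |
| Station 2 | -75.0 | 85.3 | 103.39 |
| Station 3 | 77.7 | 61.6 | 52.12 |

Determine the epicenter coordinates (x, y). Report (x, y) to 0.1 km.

Circle about each station: (x + 98.4)² + (y + 70.3)² = 194.62²; (x + 75.0)² + (y − 85.3)² = 103.39²; (x − 77.7)² + (y − 61.6)² = 52.12².
Subtracting the Station 1 equation from the Station 2 and Station 3 equations removes the quadratic terms:
46.8 x + 311.2 y = 25463.89
352.2 x + 263.8 y = 30367.65
Solving the 2×2 system: x ≈ 28.1, y ≈ 77.6 km.

28.1 km east, 77.6 km north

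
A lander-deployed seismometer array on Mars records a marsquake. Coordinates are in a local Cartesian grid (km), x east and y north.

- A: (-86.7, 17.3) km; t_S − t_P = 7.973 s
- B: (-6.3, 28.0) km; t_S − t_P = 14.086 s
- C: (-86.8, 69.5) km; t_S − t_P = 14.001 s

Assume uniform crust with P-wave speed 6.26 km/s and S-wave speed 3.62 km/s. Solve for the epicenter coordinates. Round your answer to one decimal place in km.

Distance from S−P lag: d = Δt · v_P v_S / (v_P − v_S) = Δt · (6.26·3.62)/(6.26−3.62) ≈ 8.5838·Δt.
So d_A = 68.44, d_B = 120.91, d_C = 120.18 km.
Circle about each station: (x + 86.7)² + (y − 17.3)² = 68.44²; (x + 6.3)² + (y − 28.0)² = 120.91²; (x + 86.8)² + (y − 69.5)² = 120.18².
Subtracting pairs of circle equations eliminates x²+y² and gives linear equations (the radical axes):
160.8 x + 21.4 y = -16927.68
-0.2 x + 104.4 y = -5210.89
Solving the 2×2 system: x ≈ -98.6, y ≈ -50.1 km.
Check against A (with the unrounded x, y): √((x + 86.7)²+(y − 17.3)²) = 68.44 ≈ 68.44 km. ✓

(-98.6, -50.1)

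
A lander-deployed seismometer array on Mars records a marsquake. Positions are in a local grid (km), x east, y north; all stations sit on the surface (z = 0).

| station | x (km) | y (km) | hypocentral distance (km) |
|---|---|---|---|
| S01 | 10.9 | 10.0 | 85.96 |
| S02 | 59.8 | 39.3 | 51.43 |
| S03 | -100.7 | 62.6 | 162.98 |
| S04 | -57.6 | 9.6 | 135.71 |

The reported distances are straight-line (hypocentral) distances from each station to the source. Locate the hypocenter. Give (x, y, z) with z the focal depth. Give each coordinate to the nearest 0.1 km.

x ≈ 56.8 km, y ≈ 69.8 km, depth ≈ 41.3 km

Each station gives a sphere (x−x_i)² + (y−y_i)² + z² = d_i² (stations at z=0).
Subtracting the S01 sphere from S02 and S03: z² cancels, leaving linear equations in x and y:
97.8 x + 58.6 y = 9645.80
-223.2 x + 105.2 y = -5332.92
Solving: x ≈ 56.797, y ≈ 69.812 km (keep extra digits for the depth step; rounded: 56.8, 69.8).
Then from the S01 sphere: z² = 85.96² − (x − 10.9)² − (y − 10.0)² with x = 56.797, y = 69.812, so z ≈ 41.293 ≈ 41.3 km.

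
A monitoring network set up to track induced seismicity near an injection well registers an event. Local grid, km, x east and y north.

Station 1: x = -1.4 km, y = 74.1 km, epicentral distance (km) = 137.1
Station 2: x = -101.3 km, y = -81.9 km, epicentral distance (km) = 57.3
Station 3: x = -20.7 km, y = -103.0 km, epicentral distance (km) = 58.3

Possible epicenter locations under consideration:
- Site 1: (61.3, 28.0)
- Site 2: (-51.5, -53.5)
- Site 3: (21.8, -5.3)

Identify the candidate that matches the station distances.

For each candidate, compare |candidate − station| to the reported distance:
Site 1: residuals Station 1 59.3, Station 2 139.0, Station 3 96.2 → max 139.0 km
Site 2: residuals Station 1 0.0, Station 2 0.0, Station 3 0.0 → max 0.0 km
Site 3: residuals Station 1 54.4, Station 2 87.7, Station 3 48.2 → max 87.7 km
Only Site 2 has all residuals ≈ 0.

Site 2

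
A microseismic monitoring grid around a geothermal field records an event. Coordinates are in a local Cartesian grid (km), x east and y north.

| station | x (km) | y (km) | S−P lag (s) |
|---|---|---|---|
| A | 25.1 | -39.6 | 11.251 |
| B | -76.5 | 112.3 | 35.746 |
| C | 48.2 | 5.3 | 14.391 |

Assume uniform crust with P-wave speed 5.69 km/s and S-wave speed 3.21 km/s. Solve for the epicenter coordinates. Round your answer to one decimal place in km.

(88.8, -92.6)

Distance from S−P lag: d = Δt · v_P v_S / (v_P − v_S) = Δt · (5.69·3.21)/(5.69−3.21) ≈ 7.3649·Δt.
So d_A = 82.86, d_B = 263.26, d_C = 105.99 km.
Circle about each station: (x − 25.1)² + (y + 39.6)² = 82.86²; (x + 76.5)² + (y − 112.3)² = 263.26²; (x − 48.2)² + (y − 5.3)² = 105.99².
Subtracting the A equation from the B and C equations removes the quadratic terms:
-203.2 x + 303.8 y = -46174.68
46.2 x + 89.8 y = -4214.94
Solving the 2×2 system: x ≈ 88.8, y ≈ -92.6 km.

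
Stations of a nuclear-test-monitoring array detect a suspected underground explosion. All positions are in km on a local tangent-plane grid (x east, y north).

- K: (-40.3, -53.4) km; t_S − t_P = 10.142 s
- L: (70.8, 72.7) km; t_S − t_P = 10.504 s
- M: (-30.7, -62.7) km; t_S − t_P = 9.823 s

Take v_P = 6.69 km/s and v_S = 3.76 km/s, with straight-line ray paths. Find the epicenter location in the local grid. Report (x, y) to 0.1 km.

(35.3, -10.2)

Distance from S−P lag: d = Δt · v_P v_S / (v_P − v_S) = Δt · (6.69·3.76)/(6.69−3.76) ≈ 8.5851·Δt.
So d_K = 87.07, d_L = 90.18, d_M = 84.33 km.
Circle about each station: (x + 40.3)² + (y + 53.4)² = 87.07²; (x − 70.8)² + (y − 72.7)² = 90.18²; (x + 30.7)² + (y + 62.7)² = 84.33².
Subtracting the K equation from the L and M equations removes the quadratic terms:
222.2 x + 252.2 y = 5271.03
19.2 x − 18.6 y = 867.77
Solving the 2×2 system: x ≈ 35.3, y ≈ -10.2 km.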